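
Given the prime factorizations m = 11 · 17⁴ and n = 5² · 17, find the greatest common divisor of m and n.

min exponent per shared prime: 17 = 17

17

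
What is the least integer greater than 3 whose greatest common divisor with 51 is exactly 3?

Multiples of 3 above 3: 3·2, 3·3, … . Need the cofactor coprime to 51/3 = 17.
Checking s = 2, 3, … the first with gcd(s, 17) = 1 is s = 2, giving 6.

6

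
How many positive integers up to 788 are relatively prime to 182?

Prime factors of 182: 2, 7, 13. Count integers ≤ 788 divisible by none of them.
By inclusion–exclusion: 788 − ⌊788/2⌋ − ⌊788/7⌋ − ⌊788/13⌋ + ⌊788/14⌋ + ⌊788/26⌋ + ⌊788/91⌋ − ⌊788/182⌋ = 312.

312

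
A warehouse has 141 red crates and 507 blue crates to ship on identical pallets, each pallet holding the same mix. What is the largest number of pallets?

Euclid: 507 = 3·141 + 84; 141 = 1·84 + 57; 84 = 1·57 + 27; 57 = 2·27 + 3; 27 = 9·3 + 0. Last nonzero remainder: 3.

3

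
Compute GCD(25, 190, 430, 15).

5

25 = 5²; 190 = 2 · 5 · 19; 430 = 2 · 5 · 43; 15 = 3 · 5
gcd takes min exponent of each prime: 5 = 5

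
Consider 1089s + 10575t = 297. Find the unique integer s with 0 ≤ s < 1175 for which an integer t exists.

748

gcd(1089, 10575) = 9 (Euclid: 10575 = 9·1089 + 774; 1089 = 1·774 + 315; 774 = 2·315 + 144; 315 = 2·144 + 27; 144 = 5·27 + 9; 27 = 3·9 + 0), and 9 | 297.
Extended Euclid: 1089·(-369) + 10575·(38) = 9. Scale by 33: s₀ = -12177.
General solution s = s₀ + 1175k; reducing mod 1175 gives s = 748 (and t = -77).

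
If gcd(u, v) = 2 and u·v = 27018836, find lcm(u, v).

13509418

gcd·lcm = product, so lcm = 27018836/2 = 13509418.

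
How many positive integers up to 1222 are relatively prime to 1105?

849

1105 = 5·13·17. Inclusion–exclusion on these primes:
1222 − ⌊1222/5⌋ − ⌊1222/13⌋ − ⌊1222/17⌋ + ⌊1222/65⌋ + ⌊1222/85⌋ + ⌊1222/221⌋ − ⌊1222/1105⌋ = 849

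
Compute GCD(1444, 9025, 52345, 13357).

1444 = 2² · 19²; 9025 = 5² · 19²; 52345 = 5 · 19² · 29; 13357 = 19² · 37
gcd takes min exponent of each prime: 19² = 361

361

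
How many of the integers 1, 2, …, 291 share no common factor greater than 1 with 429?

Prime factors of 429: 3, 11, 13. Count integers ≤ 291 divisible by none of them.
By inclusion–exclusion: 291 − ⌊291/3⌋ − ⌊291/11⌋ − ⌊291/13⌋ + ⌊291/33⌋ + ⌊291/39⌋ + ⌊291/143⌋ − ⌊291/429⌋ = 163.

163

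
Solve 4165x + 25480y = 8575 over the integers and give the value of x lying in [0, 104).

gcd(4165, 25480) = 245 (Euclid: 25480 = 6·4165 + 490; 4165 = 8·490 + 245; 490 = 2·245 + 0), and 245 | 8575.
Extended Euclid: 4165·(49) + 25480·(-8) = 245. Scale by 35: x₀ = 1715.
General solution x = x₀ + 104t; reducing mod 104 gives x = 51 (and y = -8).

51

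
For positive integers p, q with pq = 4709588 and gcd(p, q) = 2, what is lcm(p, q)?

For any two positive integers, gcd × lcm equals their product. Hence lcm = 4709588 / 2 = 2354794.

2354794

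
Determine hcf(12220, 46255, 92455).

gcd(12220, 46255): 46255 = 3·12220 + 9595; 12220 = 1·9595 + 2625; 9595 = 3·2625 + 1720; 2625 = 1·1720 + 905; 1720 = 1·905 + 815; 905 = 1·815 + 90; 815 = 9·90 + 5; 90 = 18·5 + 0 → 5
gcd(5, 92455): 92455 = 18491·5 + 0 → 5

5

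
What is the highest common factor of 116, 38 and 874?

2

gcd(116, 38): 116 = 3·38 + 2; 38 = 19·2 + 0 → 2
gcd(2, 874): 874 = 437·2 + 0 → 2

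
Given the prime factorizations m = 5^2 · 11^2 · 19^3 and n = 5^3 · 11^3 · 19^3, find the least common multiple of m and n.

1141166125

max exponent per prime: 5^3 · 11^3 · 19^3 = 1141166125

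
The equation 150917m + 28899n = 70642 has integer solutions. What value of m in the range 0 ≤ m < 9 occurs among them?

gcd(150917, 28899) = 3211 (Euclid: 150917 = 5·28899 + 6422; 28899 = 4·6422 + 3211; 6422 = 2·3211 + 0), and 3211 | 70642.
Extended Euclid: 150917·(-4) + 28899·(21) = 3211. Scale by 22: m₀ = -88.
General solution m = m₀ + 9t; reducing mod 9 gives m = 2 (and n = -8).

2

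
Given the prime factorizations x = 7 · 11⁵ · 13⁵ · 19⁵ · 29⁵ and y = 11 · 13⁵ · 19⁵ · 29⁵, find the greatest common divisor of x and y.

min exponent per shared prime: 11 · 13⁵ · 19⁵ · 29⁵ = 207428029138057772473

207428029138057772473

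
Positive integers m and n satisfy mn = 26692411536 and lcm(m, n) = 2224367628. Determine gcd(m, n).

gcd·lcm = product, so gcd = 26692411536/2224367628 = 12.

12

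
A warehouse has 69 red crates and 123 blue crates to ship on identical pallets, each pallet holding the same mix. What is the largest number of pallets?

Euclid: 123 = 1·69 + 54; 69 = 1·54 + 15; 54 = 3·15 + 9; 15 = 1·9 + 6; 9 = 1·6 + 3; 6 = 2·3 + 0. Last nonzero remainder: 3.

3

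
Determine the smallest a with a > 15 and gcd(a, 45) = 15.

45 = 15·3. Any a with gcd(a, 45) = 15 is a multiple of 15, say 15s, with s coprime to 3.
Need s > 15/15, so s ≥ 2. First s ≥ 2 with gcd(s, 3) = 1 is s = 2. Thus a = 15·2 = 30.

30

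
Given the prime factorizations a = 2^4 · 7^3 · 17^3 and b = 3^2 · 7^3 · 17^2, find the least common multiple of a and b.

242662896

max exponent per prime: 2^4 · 3^2 · 7^3 · 17^3 = 242662896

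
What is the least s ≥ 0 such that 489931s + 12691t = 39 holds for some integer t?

Reduce mod 12691: 489931s ≡ 39 (mod 12691). With g = gcd(489931, 12691) = 1 dividing 39, divide through: 489931s ≡ 39 (mod 12691).
Since gcd(489931, 12691) = 1, s ≡ 39·(489931)⁻¹ ≡ 1348 (mod 12691). Smallest non-negative: 1348.

1348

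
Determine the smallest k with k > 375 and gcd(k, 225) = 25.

gcd(k, 225) = 25 forces 25 | k; write k = 25s. Then gcd(25s, 25·9) = 25·gcd(s, 9), so need gcd(s, 9) = 1.
25s > 375 gives s ≥ 16. The least s ≥ 16 coprime to 9 is 16, so k = 25·16 = 400.

400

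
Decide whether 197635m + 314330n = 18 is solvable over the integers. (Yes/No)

No

gcd(197635, 314330): 314330 = 1·197635 + 116695; 197635 = 1·116695 + 80940; 116695 = 1·80940 + 35755; 80940 = 2·35755 + 9430; 35755 = 3·9430 + 7465; 9430 = 1·7465 + 1965; 7465 = 3·1965 + 1570; 1965 = 1·1570 + 395; 1570 = 3·395 + 385; 395 = 1·385 + 10; 385 = 38·10 + 5; 10 = 2·5 + 0 → 5
5 does not divide 18, so a solution does not exist.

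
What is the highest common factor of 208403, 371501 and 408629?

gcd(208403, 371501): 371501 = 1·208403 + 163098; 208403 = 1·163098 + 45305; 163098 = 3·45305 + 27183; 45305 = 1·27183 + 18122; 27183 = 1·18122 + 9061; 18122 = 2·9061 + 0 → 9061
gcd(9061, 408629): 408629 = 45·9061 + 884; 9061 = 10·884 + 221; 884 = 4·221 + 0 → 221

221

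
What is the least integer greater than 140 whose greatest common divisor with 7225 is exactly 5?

7225 = 5·1445. Any a with gcd(a, 7225) = 5 is a multiple of 5, say 5s, with s coprime to 1445.
Need s > 140/5, so s ≥ 29. First s ≥ 29 with gcd(s, 1445) = 1 is s = 29. Thus a = 5·29 = 145.

145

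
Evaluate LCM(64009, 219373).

gcd first: 219373 = 3·64009 + 27346; 64009 = 2·27346 + 9317; 27346 = 2·9317 + 8712; 9317 = 1·8712 + 605; 8712 = 14·605 + 242; 605 = 2·242 + 121; 242 = 2·121 + 0 → gcd = 121
lcm = 64009·219373/gcd = 14041846357/121 = 116048317

116048317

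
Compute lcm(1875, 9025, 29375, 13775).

lcm(1875, 9025) = 1875·9025/gcd = 16921875/25 = 676875
lcm(676875, 29375) = 676875·29375/gcd = 19883203125/625 = 31813125
lcm(31813125, 13775) = 31813125·13775/gcd = 438225796875/475 = 922580625

922580625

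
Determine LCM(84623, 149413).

84623 = 7² · 11 · 157; 149413 = 11 · 17² · 47
max exponents: 7² · 11 · 17² · 47 · 157 = 1149434209

1149434209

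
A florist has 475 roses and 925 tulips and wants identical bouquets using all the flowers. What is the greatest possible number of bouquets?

25

Euclid: 925 = 1·475 + 450; 475 = 1·450 + 25; 450 = 18·25 + 0. Last nonzero remainder: 25.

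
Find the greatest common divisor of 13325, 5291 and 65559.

13

gcd(13325, 5291): 13325 = 2·5291 + 2743; 5291 = 1·2743 + 2548; 2743 = 1·2548 + 195; 2548 = 13·195 + 13; 195 = 15·13 + 0 → 13
gcd(13, 65559): 65559 = 5043·13 + 0 → 13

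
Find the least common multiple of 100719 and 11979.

gcd first: 100719 = 8·11979 + 4887; 11979 = 2·4887 + 2205; 4887 = 2·2205 + 477; 2205 = 4·477 + 297; 477 = 1·297 + 180; 297 = 1·180 + 117; 180 = 1·117 + 63; 117 = 1·63 + 54; 63 = 1·54 + 9; 54 = 6·9 + 0 → gcd = 9
lcm = 100719·11979/gcd = 1206512901/9 = 134056989

134056989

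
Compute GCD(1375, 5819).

Euclid: 5819 = 4·1375 + 319; 1375 = 4·319 + 99; 319 = 3·99 + 22; 99 = 4·22 + 11; 22 = 2·11 + 0. Last nonzero remainder: 11.

11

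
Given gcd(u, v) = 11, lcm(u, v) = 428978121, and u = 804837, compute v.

Using uv = gcd(u,v)·lcm(u,v) = 11·428978121 = 4718759331, we get v = 4718759331/804837 = 5863.

5863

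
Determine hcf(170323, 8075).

17

170323 = 17 · 43 · 233
8075 = 5² · 17 · 19
Common: 17 = 17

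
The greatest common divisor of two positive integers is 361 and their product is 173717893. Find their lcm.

Since gcd(u,v)·lcm(u,v) = uv, lcm = 173717893/361 = 481213.

481213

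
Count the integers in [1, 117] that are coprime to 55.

86

Prime factors of 55: 5, 11. Count integers ≤ 117 divisible by none of them.
By inclusion–exclusion: 117 − ⌊117/5⌋ − ⌊117/11⌋ + ⌊117/55⌋ = 86.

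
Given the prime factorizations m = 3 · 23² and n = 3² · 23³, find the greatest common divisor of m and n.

1587

min exponent per shared prime: 3 · 23² = 1587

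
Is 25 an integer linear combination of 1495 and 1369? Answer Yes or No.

By Bézout, 1495x + 1369y = 25 has integer solutions iff gcd(1495, 1369) | 25.
Euclid: 1495 = 1·1369 + 126; 1369 = 10·126 + 109; 126 = 1·109 + 17; 109 = 6·17 + 7; 17 = 2·7 + 3; 7 = 2·3 + 1; 3 = 3·1 + 0. gcd = 1; 25 mod 1 = 0. Yes.

Yes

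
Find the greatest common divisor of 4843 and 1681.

1

Euclid: 4843 = 2·1681 + 1481; 1681 = 1·1481 + 200; 1481 = 7·200 + 81; 200 = 2·81 + 38; 81 = 2·38 + 5; 38 = 7·5 + 3; 5 = 1·3 + 2; 3 = 1·2 + 1; 2 = 2·1 + 0. Last nonzero remainder: 1.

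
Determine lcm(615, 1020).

41820

615 = 3 · 5 · 41; 1020 = 2² · 3 · 5 · 17
max exponents: 2² · 3 · 5 · 17 · 41 = 41820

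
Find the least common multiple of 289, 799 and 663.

529737

lcm(289, 799) = 289·799/gcd = 230911/17 = 13583
lcm(13583, 663) = 13583·663/gcd = 9005529/17 = 529737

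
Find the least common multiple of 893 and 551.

893 = 19 · 47; 551 = 19 · 29
max exponents: 19 · 29 · 47 = 25897

25897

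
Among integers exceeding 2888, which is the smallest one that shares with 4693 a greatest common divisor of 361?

3249

Multiples of 361 above 2888: 361·9, 361·10, … . Need the cofactor coprime to 4693/361 = 13.
Checking s = 9, 10, … the first with gcd(s, 13) = 1 is s = 9, giving 3249.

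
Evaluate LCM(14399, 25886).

53247502

14399 = 7 · 11² · 17; 25886 = 2 · 7 · 43²
max exponents: 2 · 7 · 11² · 17 · 43² = 53247502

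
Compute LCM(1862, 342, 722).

318402

lcm(1862, 342) = 1862·342/gcd = 636804/38 = 16758
lcm(16758, 722) = 16758·722/gcd = 12099276/38 = 318402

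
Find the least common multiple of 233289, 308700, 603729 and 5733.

2906291033100

233289 = 3² · 7² · 23²; 308700 = 2² · 3² · 5² · 7³; 603729 = 3² · 7² · 37²; 5733 = 3² · 7² · 13
lcm takes max exponent of each prime: 2² · 3² · 5² · 7³ · 13 · 23² · 37² = 2906291033100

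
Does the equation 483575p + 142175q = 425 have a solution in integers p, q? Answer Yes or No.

Yes

By Bézout, 483575p + 142175q = 425 has integer solutions iff gcd(483575, 142175) | 425.
Euclid: 483575 = 3·142175 + 57050; 142175 = 2·57050 + 28075; 57050 = 2·28075 + 900; 28075 = 31·900 + 175; 900 = 5·175 + 25; 175 = 7·25 + 0. gcd = 25; 425 mod 25 = 0. Yes.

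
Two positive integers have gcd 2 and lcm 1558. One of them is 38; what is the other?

82

Using mn = gcd(m,n)·lcm(m,n) = 2·1558 = 3116, we get n = 3116/38 = 82.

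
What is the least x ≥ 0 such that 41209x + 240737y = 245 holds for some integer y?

gcd(41209, 240737) = 49 (Euclid: 240737 = 5·41209 + 34692; 41209 = 1·34692 + 6517; 34692 = 5·6517 + 2107; 6517 = 3·2107 + 196; 2107 = 10·196 + 147; 196 = 1·147 + 49; 147 = 3·49 + 0), and 49 | 245.
Extended Euclid: 41209·(1256) + 240737·(-215) = 49. Scale by 5: x₀ = 6280.
General solution x = x₀ + 4913t; reducing mod 4913 gives x = 1367 (and y = -234).

1367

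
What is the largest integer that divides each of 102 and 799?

17

Euclid: 799 = 7·102 + 85; 102 = 1·85 + 17; 85 = 5·17 + 0. Last nonzero remainder: 17.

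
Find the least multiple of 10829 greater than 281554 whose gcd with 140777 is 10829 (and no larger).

292383

gcd(k, 140777) = 10829 forces 10829 | k; write k = 10829s. Then gcd(10829s, 10829·13) = 10829·gcd(s, 13), so need gcd(s, 13) = 1.
10829s > 281554 gives s ≥ 27. The least s ≥ 27 coprime to 13 is 27, so k = 10829·27 = 292383.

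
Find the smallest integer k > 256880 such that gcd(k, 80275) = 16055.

Multiples of 16055 above 256880: 16055·17, 16055·18, … . Need the cofactor coprime to 80275/16055 = 5.
Checking s = 17, 18, … the first with gcd(s, 5) = 1 is s = 17, giving 272935.

272935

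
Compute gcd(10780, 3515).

5

10780 = 2² · 5 · 7² · 11
3515 = 5 · 19 · 37
Common: 5 = 5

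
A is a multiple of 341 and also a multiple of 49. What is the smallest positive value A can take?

16709

gcd first: 341 = 6·49 + 47; 49 = 1·47 + 2; 47 = 23·2 + 1; 2 = 2·1 + 0 → gcd = 1
lcm = 341·49/gcd = 16709/1 = 16709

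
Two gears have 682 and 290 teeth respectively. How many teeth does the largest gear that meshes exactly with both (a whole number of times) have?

682 = 2 · 11 · 31
290 = 2 · 5 · 29
Common: 2 = 2

2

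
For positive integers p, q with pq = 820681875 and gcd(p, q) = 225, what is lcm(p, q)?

3647475

gcd·lcm = product, so lcm = 820681875/225 = 3647475.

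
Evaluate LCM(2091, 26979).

gcd first: 26979 = 12·2091 + 1887; 2091 = 1·1887 + 204; 1887 = 9·204 + 51; 204 = 4·51 + 0 → gcd = 51
lcm = 2091·26979/gcd = 56413089/51 = 1106139

1106139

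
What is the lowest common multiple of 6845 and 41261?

282431545

gcd first: 41261 = 6·6845 + 191; 6845 = 35·191 + 160; 191 = 1·160 + 31; 160 = 5·31 + 5; 31 = 6·5 + 1; 5 = 5·1 + 0 → gcd = 1
lcm = 6845·41261/gcd = 282431545/1 = 282431545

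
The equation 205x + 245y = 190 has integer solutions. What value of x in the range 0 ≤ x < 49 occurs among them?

Euclid: 245 = 1·205 + 40; 205 = 5·40 + 5; 40 = 8·5 + 0 → gcd = 5; 190 = 5·38.
Back-substitution yields 205·(6) + 245·(-5) = 5, so one solution is x = 6·38 = 228, y = -5·38 = -190.
Solutions in x differ by 245/5 = 49; the one in [0, 49) is 228 mod 49 = 32.

32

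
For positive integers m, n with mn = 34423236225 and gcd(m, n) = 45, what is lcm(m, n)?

764960805

For any two positive integers, gcd × lcm equals their product. Hence lcm = 34423236225 / 45 = 764960805.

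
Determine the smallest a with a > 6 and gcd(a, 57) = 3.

9

Multiples of 3 above 6: 3·3, 3·4, … . Need the cofactor coprime to 57/3 = 19.
Checking s = 3, 4, … the first with gcd(s, 19) = 1 is s = 3, giving 9.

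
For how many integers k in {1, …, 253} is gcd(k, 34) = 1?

Prime factors of 34: 2, 17. Count integers ≤ 253 divisible by none of them.
By inclusion–exclusion: 253 − ⌊253/2⌋ − ⌊253/17⌋ + ⌊253/34⌋ = 120.

120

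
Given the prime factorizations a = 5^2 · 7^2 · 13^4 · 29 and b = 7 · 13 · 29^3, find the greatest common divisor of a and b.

min exponent per shared prime: 7 · 13 · 29 = 2639

2639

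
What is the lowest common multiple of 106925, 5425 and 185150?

3506926150

lcm(106925, 5425) = 106925·5425/gcd = 580068125/175 = 3314675
lcm(3314675, 185150) = 3314675·185150/gcd = 613712076250/175 = 3506926150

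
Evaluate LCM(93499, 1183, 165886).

374459942038

93499 = 7 · 19² · 37; 1183 = 7 · 13²; 165886 = 2 · 7 · 17² · 41
lcm takes max exponent of each prime: 2 · 7 · 13² · 17² · 19² · 37 · 41 = 374459942038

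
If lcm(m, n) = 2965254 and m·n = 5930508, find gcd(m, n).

2

From gcd × lcm = mn: gcd = 5930508 / 2965254 = 2.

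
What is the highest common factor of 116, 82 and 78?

gcd(116, 82): 116 = 1·82 + 34; 82 = 2·34 + 14; 34 = 2·14 + 6; 14 = 2·6 + 2; 6 = 3·2 + 0 → 2
gcd(2, 78): 78 = 39·2 + 0 → 2

2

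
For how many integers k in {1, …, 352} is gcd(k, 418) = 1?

418 = 2·11·19. Inclusion–exclusion on these primes:
352 − ⌊352/2⌋ − ⌊352/11⌋ − ⌊352/19⌋ + ⌊352/22⌋ + ⌊352/38⌋ + ⌊352/209⌋ − ⌊352/418⌋ = 152

152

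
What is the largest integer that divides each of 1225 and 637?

49

Euclid: 1225 = 1·637 + 588; 637 = 1·588 + 49; 588 = 12·49 + 0. Last nonzero remainder: 49.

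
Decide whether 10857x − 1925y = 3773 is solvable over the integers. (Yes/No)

Yes

gcd(10857, 1925): 10857 = 5·1925 + 1232; 1925 = 1·1232 + 693; 1232 = 1·693 + 539; 693 = 1·539 + 154; 539 = 3·154 + 77; 154 = 2·77 + 0 → 77
77 divides 3773, so a solution exists.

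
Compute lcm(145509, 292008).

gcd first: 292008 = 2·145509 + 990; 145509 = 146·990 + 969; 990 = 1·969 + 21; 969 = 46·21 + 3; 21 = 7·3 + 0 → gcd = 3
lcm = 145509·292008/gcd = 42489792072/3 = 14163264024

14163264024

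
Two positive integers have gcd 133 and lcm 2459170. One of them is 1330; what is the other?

245917

Using uv = gcd(u,v)·lcm(u,v) = 133·2459170 = 327069610, we get v = 327069610/1330 = 245917.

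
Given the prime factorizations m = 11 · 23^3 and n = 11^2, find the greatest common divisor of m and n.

min exponent per shared prime: 11 = 11

11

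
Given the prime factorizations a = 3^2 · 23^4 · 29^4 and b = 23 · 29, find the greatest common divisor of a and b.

667

min exponent per shared prime: 23 · 29 = 667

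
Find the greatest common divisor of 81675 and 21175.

Euclid: 81675 = 3·21175 + 18150; 21175 = 1·18150 + 3025; 18150 = 6·3025 + 0. Last nonzero remainder: 3025.

3025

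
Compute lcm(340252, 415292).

35325983396

340252 = 2² · 11² · 19 · 37; 415292 = 2² · 47³
max exponents: 2² · 11² · 19 · 37 · 47³ = 35325983396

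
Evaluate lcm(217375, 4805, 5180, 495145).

1760587076500

217375 = 5³ · 37 · 47; 4805 = 5 · 31²; 5180 = 2² · 5 · 7 · 37; 495145 = 5 · 7² · 43 · 47
lcm takes max exponent of each prime: 2² · 5³ · 7² · 31² · 37 · 43 · 47 = 1760587076500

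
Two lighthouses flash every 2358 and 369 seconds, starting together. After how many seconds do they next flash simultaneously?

gcd first: 2358 = 6·369 + 144; 369 = 2·144 + 81; 144 = 1·81 + 63; 81 = 1·63 + 18; 63 = 3·18 + 9; 18 = 2·9 + 0 → gcd = 9
lcm = 2358·369/gcd = 870102/9 = 96678

96678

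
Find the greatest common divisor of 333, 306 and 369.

333 = 3² · 37; 306 = 2 · 3² · 17; 369 = 3² · 41
gcd takes min exponent of each prime: 3² = 9

9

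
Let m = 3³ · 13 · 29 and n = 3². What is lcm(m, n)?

max exponent per prime: 3³ · 13 · 29 = 10179

10179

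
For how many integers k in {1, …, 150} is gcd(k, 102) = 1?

47

102 = 2·3·17. Inclusion–exclusion on these primes:
150 − ⌊150/2⌋ − ⌊150/3⌋ − ⌊150/17⌋ + ⌊150/6⌋ + ⌊150/34⌋ + ⌊150/51⌋ − ⌊150/102⌋ = 47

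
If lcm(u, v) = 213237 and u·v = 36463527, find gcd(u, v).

171

gcd·lcm = product, so gcd = 36463527/213237 = 171.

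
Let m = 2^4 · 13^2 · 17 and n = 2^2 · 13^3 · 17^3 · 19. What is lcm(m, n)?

3281333744

max exponent per prime: 2^4 · 13^3 · 17^3 · 19 = 3281333744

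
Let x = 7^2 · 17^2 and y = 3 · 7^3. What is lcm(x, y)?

max exponent per prime: 3 · 7^3 · 17^2 = 297381

297381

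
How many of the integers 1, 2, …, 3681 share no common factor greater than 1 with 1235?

2575

1235 = 5·13·19. Inclusion–exclusion on these primes:
3681 − ⌊3681/5⌋ − ⌊3681/13⌋ − ⌊3681/19⌋ + ⌊3681/65⌋ + ⌊3681/95⌋ + ⌊3681/247⌋ − ⌊3681/1235⌋ = 2575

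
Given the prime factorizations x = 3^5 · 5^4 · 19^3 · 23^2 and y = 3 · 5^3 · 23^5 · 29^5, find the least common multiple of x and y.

137523293121517873036875

max exponent per prime: 3^5 · 5^4 · 19^3 · 23^5 · 29^5 = 137523293121517873036875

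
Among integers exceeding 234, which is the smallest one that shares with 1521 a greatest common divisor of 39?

273

Multiples of 39 above 234: 39·7, 39·8, … . Need the cofactor coprime to 1521/39 = 39.
Checking s = 7, 8, … the first with gcd(s, 39) = 1 is s = 7, giving 273.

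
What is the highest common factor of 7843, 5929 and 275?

11

7843 = 11 · 23 · 31; 5929 = 7² · 11²; 275 = 5² · 11
gcd takes min exponent of each prime: 11 = 11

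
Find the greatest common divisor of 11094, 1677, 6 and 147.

3

11094 = 2 · 3 · 43²; 1677 = 3 · 13 · 43; 6 = 2 · 3; 147 = 3 · 7²
gcd takes min exponent of each prime: 3 = 3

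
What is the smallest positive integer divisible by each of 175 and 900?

gcd first: 900 = 5·175 + 25; 175 = 7·25 + 0 → gcd = 25
lcm = 175·900/gcd = 157500/25 = 6300

6300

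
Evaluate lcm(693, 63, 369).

28413

693 = 3² · 7 · 11; 63 = 3² · 7; 369 = 3² · 41
lcm takes max exponent of each prime: 3² · 7 · 11 · 41 = 28413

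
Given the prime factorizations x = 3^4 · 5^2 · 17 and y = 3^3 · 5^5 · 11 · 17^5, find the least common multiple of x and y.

3953414334375

max exponent per prime: 3^4 · 5^5 · 11 · 17^5 = 3953414334375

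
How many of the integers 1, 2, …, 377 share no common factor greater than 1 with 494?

165

494 = 2·13·19. Inclusion–exclusion on these primes:
377 − ⌊377/2⌋ − ⌊377/13⌋ − ⌊377/19⌋ + ⌊377/26⌋ + ⌊377/38⌋ + ⌊377/247⌋ − ⌊377/494⌋ = 165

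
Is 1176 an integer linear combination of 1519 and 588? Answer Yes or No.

gcd(1519, 588): 1519 = 2·588 + 343; 588 = 1·343 + 245; 343 = 1·245 + 98; 245 = 2·98 + 49; 98 = 2·49 + 0 → 49
49 divides 1176, so a solution exists.

Yes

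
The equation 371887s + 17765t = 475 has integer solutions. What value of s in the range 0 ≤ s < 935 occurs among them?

75

gcd(371887, 17765) = 19 (Euclid: 371887 = 20·17765 + 16587; 17765 = 1·16587 + 1178; 16587 = 14·1178 + 95; 1178 = 12·95 + 38; 95 = 2·38 + 19; 38 = 2·19 + 0), and 19 | 475.
Extended Euclid: 371887·(377) + 17765·(-7892) = 19. Scale by 25: s₀ = 9425.
General solution s = s₀ + 935k; reducing mod 935 gives s = 75 (and t = -1570).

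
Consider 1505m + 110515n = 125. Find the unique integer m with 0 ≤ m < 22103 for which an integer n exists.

7637

gcd(1505, 110515) = 5 (Euclid: 110515 = 73·1505 + 650; 1505 = 2·650 + 205; 650 = 3·205 + 35; 205 = 5·35 + 30; 35 = 1·30 + 5; 30 = 6·5 + 0), and 5 | 125.
Extended Euclid: 1505·(-3231) + 110515·(44) = 5. Scale by 25: m₀ = -80775.
General solution m = m₀ + 22103t; reducing mod 22103 gives m = 7637 (and n = -104).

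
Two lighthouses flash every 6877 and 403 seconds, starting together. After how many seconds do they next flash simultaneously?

213187

gcd first: 6877 = 17·403 + 26; 403 = 15·26 + 13; 26 = 2·13 + 0 → gcd = 13
lcm = 6877·403/gcd = 2771431/13 = 213187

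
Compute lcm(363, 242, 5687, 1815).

170610

363 = 3 · 11²; 242 = 2 · 11²; 5687 = 11² · 47; 1815 = 3 · 5 · 11²
lcm takes max exponent of each prime: 2 · 3 · 5 · 11² · 47 = 170610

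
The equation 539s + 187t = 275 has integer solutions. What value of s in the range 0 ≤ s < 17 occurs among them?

13

Reduce mod 187: 539s ≡ 275 (mod 187). With g = gcd(539, 187) = 11 dividing 275, divide through: 49s ≡ 25 (mod 17).
Since gcd(49, 17) = 1, s ≡ 25·(49)⁻¹ ≡ 13 (mod 17). Smallest non-negative: 13.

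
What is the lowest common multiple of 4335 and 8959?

4335 = 3 · 5 · 17²; 8959 = 17² · 31
max exponents: 3 · 5 · 17² · 31 = 134385

134385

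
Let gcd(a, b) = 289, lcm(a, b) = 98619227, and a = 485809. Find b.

a·b = gcd·lcm = 289·98619227 = 28500956603, so b = 28500956603/485809 = 58667.

58667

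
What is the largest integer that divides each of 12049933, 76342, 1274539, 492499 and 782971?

gcd(12049933, 76342): 12049933 = 157·76342 + 64239; 76342 = 1·64239 + 12103; 64239 = 5·12103 + 3724; 12103 = 3·3724 + 931; 3724 = 4·931 + 0 → 931
gcd(931, 1274539): 1274539 = 1369·931 + 0 → 931
gcd(931, 492499): 492499 = 529·931 + 0 → 931
gcd(931, 782971): 782971 = 841·931 + 0 → 931

931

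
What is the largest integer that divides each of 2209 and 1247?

Euclid: 2209 = 1·1247 + 962; 1247 = 1·962 + 285; 962 = 3·285 + 107; 285 = 2·107 + 71; 107 = 1·71 + 36; 71 = 1·36 + 35; 36 = 1·35 + 1; 35 = 35·1 + 0. Last nonzero remainder: 1.

1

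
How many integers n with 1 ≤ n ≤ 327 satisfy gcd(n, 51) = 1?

51 = 3·17. Inclusion–exclusion on these primes:
327 − ⌊327/3⌋ − ⌊327/17⌋ + ⌊327/51⌋ = 205

205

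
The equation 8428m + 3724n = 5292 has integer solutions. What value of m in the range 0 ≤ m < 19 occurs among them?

Reduce mod 3724: 8428m ≡ 5292 (mod 3724). With g = gcd(8428, 3724) = 196 dividing 5292, divide through: 43m ≡ 27 (mod 19).
Since gcd(43, 19) = 1, m ≡ 27·(43)⁻¹ ≡ 13 (mod 19). Smallest non-negative: 13.

13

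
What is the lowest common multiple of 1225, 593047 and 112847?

696830225

1225 = 5² · 7²; 593047 = 7⁴ · 13 · 19; 112847 = 7⁴ · 47
lcm takes max exponent of each prime: 5² · 7⁴ · 13 · 19 · 47 = 696830225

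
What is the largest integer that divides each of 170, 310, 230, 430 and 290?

10

gcd(170, 310): 310 = 1·170 + 140; 170 = 1·140 + 30; 140 = 4·30 + 20; 30 = 1·20 + 10; 20 = 2·10 + 0 → 10
gcd(10, 230): 230 = 23·10 + 0 → 10
gcd(10, 430): 430 = 43·10 + 0 → 10
gcd(10, 290): 290 = 29·10 + 0 → 10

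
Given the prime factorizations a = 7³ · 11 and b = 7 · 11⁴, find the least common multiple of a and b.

max exponent per prime: 7³ · 11⁴ = 5021863

5021863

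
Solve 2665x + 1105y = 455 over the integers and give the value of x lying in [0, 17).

1

gcd(2665, 1105) = 65 (Euclid: 2665 = 2·1105 + 455; 1105 = 2·455 + 195; 455 = 2·195 + 65; 195 = 3·65 + 0), and 65 | 455.
Extended Euclid: 2665·(5) + 1105·(-12) = 65. Scale by 7: x₀ = 35.
General solution x = x₀ + 17t; reducing mod 17 gives x = 1 (and y = -2).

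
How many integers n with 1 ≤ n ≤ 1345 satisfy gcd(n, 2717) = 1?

1070

2717 = 11·13·19. Inclusion–exclusion on these primes:
1345 − ⌊1345/11⌋ − ⌊1345/13⌋ − ⌊1345/19⌋ + ⌊1345/143⌋ + ⌊1345/209⌋ + ⌊1345/247⌋ − ⌊1345/2717⌋ = 1070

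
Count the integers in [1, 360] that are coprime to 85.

271

85 = 5·17. Inclusion–exclusion on these primes:
360 − ⌊360/5⌋ − ⌊360/17⌋ + ⌊360/85⌋ = 271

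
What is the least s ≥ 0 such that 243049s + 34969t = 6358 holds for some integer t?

77

gcd(243049, 34969) = 289 (Euclid: 243049 = 6·34969 + 33235; 34969 = 1·33235 + 1734; 33235 = 19·1734 + 289; 1734 = 6·289 + 0), and 289 | 6358.
Extended Euclid: 243049·(20) + 34969·(-139) = 289. Scale by 22: s₀ = 440.
General solution s = s₀ + 121k; reducing mod 121 gives s = 77 (and t = -535).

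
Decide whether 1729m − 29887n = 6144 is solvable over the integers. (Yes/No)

No

gcd(1729, 29887): 29887 = 17·1729 + 494; 1729 = 3·494 + 247; 494 = 2·247 + 0 → 247
247 does not divide 6144, so a solution does not exist.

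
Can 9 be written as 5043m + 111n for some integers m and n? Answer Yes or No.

By Bézout, 5043m + 111n = 9 has integer solutions iff gcd(5043, 111) | 9.
Euclid: 5043 = 45·111 + 48; 111 = 2·48 + 15; 48 = 3·15 + 3; 15 = 5·3 + 0. gcd = 3; 9 mod 3 = 0. Yes.

Yes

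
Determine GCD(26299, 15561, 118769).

26299 = 7 · 13 · 17²; 15561 = 3² · 7 · 13 · 19; 118769 = 7 · 19² · 47
gcd takes min exponent of each prime: 7 = 7

7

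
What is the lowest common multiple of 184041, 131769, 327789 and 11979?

184041 = 3² · 11² · 13²; 131769 = 3² · 11⁴; 327789 = 3² · 7 · 11² · 43; 11979 = 3² · 11³
lcm takes max exponent of each prime: 3² · 7 · 11⁴ · 13² · 43 = 6702957261

6702957261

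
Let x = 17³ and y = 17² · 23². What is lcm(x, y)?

2598977

max exponent per prime: 17³ · 23² = 2598977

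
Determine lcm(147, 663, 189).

292383

lcm(147, 663) = 147·663/gcd = 97461/3 = 32487
lcm(32487, 189) = 32487·189/gcd = 6140043/21 = 292383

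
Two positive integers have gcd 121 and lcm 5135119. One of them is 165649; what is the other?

3751

Using pq = gcd(p,q)·lcm(p,q) = 121·5135119 = 621349399, we get q = 621349399/165649 = 3751.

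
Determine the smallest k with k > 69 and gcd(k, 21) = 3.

72

gcd(k, 21) = 3 forces 3 | k; write k = 3s. Then gcd(3s, 3·7) = 3·gcd(s, 7), so need gcd(s, 7) = 1.
3s > 69 gives s ≥ 24. The least s ≥ 24 coprime to 7 is 24, so k = 3·24 = 72.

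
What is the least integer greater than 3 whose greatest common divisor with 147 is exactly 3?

gcd(k, 147) = 3 forces 3 | k; write k = 3s. Then gcd(3s, 3·49) = 3·gcd(s, 49), so need gcd(s, 49) = 1.
3s > 3 gives s ≥ 2. The least s ≥ 2 coprime to 49 is 2, so k = 3·2 = 6.

6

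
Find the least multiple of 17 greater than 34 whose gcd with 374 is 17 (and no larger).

51

gcd(k, 374) = 17 forces 17 | k; write k = 17s. Then gcd(17s, 17·22) = 17·gcd(s, 22), so need gcd(s, 22) = 1.
17s > 34 gives s ≥ 3. The least s ≥ 3 coprime to 22 is 3, so k = 17·3 = 51.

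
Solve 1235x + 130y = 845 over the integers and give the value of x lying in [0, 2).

Euclid: 1235 = 9·130 + 65; 130 = 2·65 + 0 → gcd = 65; 845 = 65·13.
Back-substitution yields 1235·(1) + 130·(-9) = 65, so one solution is x = 1·13 = 13, y = -9·13 = -117.
Solutions in x differ by 130/65 = 2; the one in [0, 2) is 13 mod 2 = 1.

1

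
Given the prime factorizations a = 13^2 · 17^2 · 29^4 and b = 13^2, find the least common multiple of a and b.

max exponent per prime: 13^2 · 17^2 · 29^4 = 34544311321

34544311321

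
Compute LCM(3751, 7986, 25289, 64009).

2488285866

3751 = 11² · 31; 7986 = 2 · 3 · 11³; 25289 = 11³ · 19; 64009 = 11² · 23²
lcm takes max exponent of each prime: 2 · 3 · 11³ · 19 · 23² · 31 = 2488285866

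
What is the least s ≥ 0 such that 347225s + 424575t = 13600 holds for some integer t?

911

Euclid: 424575 = 1·347225 + 77350; 347225 = 4·77350 + 37825; 77350 = 2·37825 + 1700; 37825 = 22·1700 + 425; 1700 = 4·425 + 0 → gcd = 425; 13600 = 425·32.
Back-substitution yields 347225·(247) + 424575·(-202) = 425, so one solution is s = 247·32 = 7904, t = -202·32 = -6464.
Solutions in s differ by 424575/425 = 999; the one in [0, 999) is 7904 mod 999 = 911.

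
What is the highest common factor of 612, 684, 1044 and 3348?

612 = 2² · 3² · 17; 684 = 2² · 3² · 19; 1044 = 2² · 3² · 29; 3348 = 2² · 3³ · 31
gcd takes min exponent of each prime: 2² · 3² = 36

36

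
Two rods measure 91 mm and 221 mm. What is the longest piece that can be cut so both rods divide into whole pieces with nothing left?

13

Euclid: 221 = 2·91 + 39; 91 = 2·39 + 13; 39 = 3·13 + 0. Last nonzero remainder: 13.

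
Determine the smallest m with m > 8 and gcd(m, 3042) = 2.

gcd(m, 3042) = 2 forces 2 | m; write m = 2s. Then gcd(2s, 2·1521) = 2·gcd(s, 1521), so need gcd(s, 1521) = 1.
2s > 8 gives s ≥ 5. The least s ≥ 5 coprime to 1521 is 5, so m = 2·5 = 10.

10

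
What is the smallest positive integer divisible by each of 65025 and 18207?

455175

65025 = 3² · 5² · 17²; 18207 = 3² · 7 · 17²
max exponents: 3² · 5² · 7 · 17² = 455175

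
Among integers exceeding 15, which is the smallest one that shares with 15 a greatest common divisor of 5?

20

Multiples of 5 above 15: 5·4, 5·5, … . Need the cofactor coprime to 15/5 = 3.
Checking s = 4, 5, … the first with gcd(s, 3) = 1 is s = 4, giving 20.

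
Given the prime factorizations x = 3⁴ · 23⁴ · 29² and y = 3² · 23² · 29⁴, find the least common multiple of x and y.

max exponent per prime: 3⁴ · 23⁴ · 29⁴ = 16032024008001

16032024008001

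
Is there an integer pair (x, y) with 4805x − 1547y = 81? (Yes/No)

By Bézout, 4805x − 1547y = 81 has integer solutions iff gcd(4805, 1547) | 81.
Euclid: 4805 = 3·1547 + 164; 1547 = 9·164 + 71; 164 = 2·71 + 22; 71 = 3·22 + 5; 22 = 4·5 + 2; 5 = 2·2 + 1; 2 = 2·1 + 0. gcd = 1; 81 mod 1 = 0. Yes.

Yes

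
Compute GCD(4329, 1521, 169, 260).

4329 = 3² · 13 · 37; 1521 = 3² · 13²; 169 = 13²; 260 = 2² · 5 · 13
gcd takes min exponent of each prime: 13 = 13

13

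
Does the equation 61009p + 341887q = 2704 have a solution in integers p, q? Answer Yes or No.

gcd(61009, 341887): 341887 = 5·61009 + 36842; 61009 = 1·36842 + 24167; 36842 = 1·24167 + 12675; 24167 = 1·12675 + 11492; 12675 = 1·11492 + 1183; 11492 = 9·1183 + 845; 1183 = 1·845 + 338; 845 = 2·338 + 169; 338 = 2·169 + 0 → 169
169 divides 2704, so a solution exists.

Yes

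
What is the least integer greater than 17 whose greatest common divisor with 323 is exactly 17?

34

gcd(m, 323) = 17 forces 17 | m; write m = 17s. Then gcd(17s, 17·19) = 17·gcd(s, 19), so need gcd(s, 19) = 1.
17s > 17 gives s ≥ 2. The least s ≥ 2 coprime to 19 is 2, so m = 17·2 = 34.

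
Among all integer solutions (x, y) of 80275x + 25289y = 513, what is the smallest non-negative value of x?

gcd(80275, 25289) = 19 (Euclid: 80275 = 3·25289 + 4408; 25289 = 5·4408 + 3249; 4408 = 1·3249 + 1159; 3249 = 2·1159 + 931; 1159 = 1·931 + 228; 931 = 4·228 + 19; 228 = 12·19 + 0), and 19 | 513.
Extended Euclid: 80275·(-109) + 25289·(346) = 19. Scale by 27: x₀ = -2943.
General solution x = x₀ + 1331t; reducing mod 1331 gives x = 1050 (and y = -3333).

1050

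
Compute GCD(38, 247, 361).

38 = 2 · 19; 247 = 13 · 19; 361 = 19²
gcd takes min exponent of each prime: 19 = 19

19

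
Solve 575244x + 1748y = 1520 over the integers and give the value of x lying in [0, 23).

Euclid: 575244 = 329·1748 + 152; 1748 = 11·152 + 76; 152 = 2·76 + 0 → gcd = 76; 1520 = 76·20.
Back-substitution yields 575244·(-11) + 1748·(3620) = 76, so one solution is x = -11·20 = -220, y = 3620·20 = 72400.
Solutions in x differ by 1748/76 = 23; the one in [0, 23) is -220 mod 23 = 10.

10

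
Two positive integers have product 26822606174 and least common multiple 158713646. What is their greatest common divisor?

From gcd × lcm = uv: gcd = 26822606174 / 158713646 = 169.

169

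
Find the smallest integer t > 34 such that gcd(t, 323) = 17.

323 = 17·19. Any t with gcd(t, 323) = 17 is a multiple of 17, say 17s, with s coprime to 19.
Need s > 34/17, so s ≥ 3. First s ≥ 3 with gcd(s, 19) = 1 is s = 3. Thus t = 17·3 = 51.

51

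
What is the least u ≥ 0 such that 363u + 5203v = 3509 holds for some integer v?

Reduce mod 5203: 363u ≡ 3509 (mod 5203). With g = gcd(363, 5203) = 121 dividing 3509, divide through: 3u ≡ 29 (mod 43).
Since gcd(3, 43) = 1, u ≡ 29·(3)⁻¹ ≡ 24 (mod 43). Smallest non-negative: 24.

24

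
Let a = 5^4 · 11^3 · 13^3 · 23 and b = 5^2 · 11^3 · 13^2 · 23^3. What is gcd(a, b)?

129339925

min exponent per shared prime: 5^2 · 11^3 · 13^2 · 23 = 129339925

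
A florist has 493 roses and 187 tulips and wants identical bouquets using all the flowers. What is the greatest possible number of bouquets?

493 = 17 · 29
187 = 11 · 17
Common: 17 = 17

17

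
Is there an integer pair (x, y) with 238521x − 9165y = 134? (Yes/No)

No

By Bézout, 238521x − 9165y = 134 has integer solutions iff gcd(238521, 9165) | 134.
Euclid: 238521 = 26·9165 + 231; 9165 = 39·231 + 156; 231 = 1·156 + 75; 156 = 2·75 + 6; 75 = 12·6 + 3; 6 = 2·3 + 0. gcd = 3; 134 mod 3 = 2. No.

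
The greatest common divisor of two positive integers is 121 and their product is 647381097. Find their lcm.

5350257

gcd·lcm = product, so lcm = 647381097/121 = 5350257.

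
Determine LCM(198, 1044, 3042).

1940796

198 = 2 · 3² · 11; 1044 = 2² · 3² · 29; 3042 = 2 · 3² · 13²
lcm takes max exponent of each prime: 2² · 3² · 11 · 13² · 29 = 1940796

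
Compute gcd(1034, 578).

Euclid: 1034 = 1·578 + 456; 578 = 1·456 + 122; 456 = 3·122 + 90; 122 = 1·90 + 32; 90 = 2·32 + 26; 32 = 1·26 + 6; 26 = 4·6 + 2; 6 = 3·2 + 0. Last nonzero remainder: 2.

2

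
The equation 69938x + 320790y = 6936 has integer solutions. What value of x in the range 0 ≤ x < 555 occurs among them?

312

gcd(69938, 320790) = 578 (Euclid: 320790 = 4·69938 + 41038; 69938 = 1·41038 + 28900; 41038 = 1·28900 + 12138; 28900 = 2·12138 + 4624; 12138 = 2·4624 + 2890; 4624 = 1·2890 + 1734; 2890 = 1·1734 + 1156; 1734 = 1·1156 + 578; 1156 = 2·578 + 0), and 578 | 6936.
Extended Euclid: 69938·(211) + 320790·(-46) = 578. Scale by 12: x₀ = 2532.
General solution x = x₀ + 555t; reducing mod 555 gives x = 312 (and y = -68).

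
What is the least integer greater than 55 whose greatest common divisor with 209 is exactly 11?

66

209 = 11·19. Any x with gcd(x, 209) = 11 is a multiple of 11, say 11s, with s coprime to 19.
Need s > 55/11, so s ≥ 6. First s ≥ 6 with gcd(s, 19) = 1 is s = 6. Thus x = 11·6 = 66.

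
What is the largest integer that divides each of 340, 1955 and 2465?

85

gcd(340, 1955): 1955 = 5·340 + 255; 340 = 1·255 + 85; 255 = 3·85 + 0 → 85
gcd(85, 2465): 2465 = 29·85 + 0 → 85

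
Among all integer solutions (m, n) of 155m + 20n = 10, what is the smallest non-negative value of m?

Reduce mod 20: 155m ≡ 10 (mod 20). With g = gcd(155, 20) = 5 dividing 10, divide through: 31m ≡ 2 (mod 4).
Since gcd(31, 4) = 1, m ≡ 2·(31)⁻¹ ≡ 2 (mod 4). Smallest non-negative: 2.

2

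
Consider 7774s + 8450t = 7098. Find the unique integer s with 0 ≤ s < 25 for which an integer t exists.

Reduce mod 8450: 7774s ≡ 7098 (mod 8450). With g = gcd(7774, 8450) = 338 dividing 7098, divide through: 23s ≡ 21 (mod 25).
Since gcd(23, 25) = 1, s ≡ 21·(23)⁻¹ ≡ 2 (mod 25). Smallest non-negative: 2.

2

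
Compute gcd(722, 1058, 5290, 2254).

gcd(722, 1058): 1058 = 1·722 + 336; 722 = 2·336 + 50; 336 = 6·50 + 36; 50 = 1·36 + 14; 36 = 2·14 + 8; 14 = 1·8 + 6; 8 = 1·6 + 2; 6 = 3·2 + 0 → 2
gcd(2, 5290): 5290 = 2645·2 + 0 → 2
gcd(2, 2254): 2254 = 1127·2 + 0 → 2

2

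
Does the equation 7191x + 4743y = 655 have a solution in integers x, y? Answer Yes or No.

No

By Bézout, 7191x + 4743y = 655 has integer solutions iff gcd(7191, 4743) | 655.
Euclid: 7191 = 1·4743 + 2448; 4743 = 1·2448 + 2295; 2448 = 1·2295 + 153; 2295 = 15·153 + 0. gcd = 153; 655 mod 153 = 43. No.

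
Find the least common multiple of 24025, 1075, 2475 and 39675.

54103170825

lcm(24025, 1075) = 24025·1075/gcd = 25826875/25 = 1033075
lcm(1033075, 2475) = 1033075·2475/gcd = 2556860625/25 = 102274425
lcm(102274425, 39675) = 102274425·39675/gcd = 4057737811875/75 = 54103170825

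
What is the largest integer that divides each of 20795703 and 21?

Euclid: 20795703 = 990271·21 + 12; 21 = 1·12 + 9; 12 = 1·9 + 3; 9 = 3·3 + 0. Last nonzero remainder: 3.

3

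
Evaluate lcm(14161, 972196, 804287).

14161 = 7² · 17²; 972196 = 2² · 17² · 29²; 804287 = 11² · 17² · 23
lcm takes max exponent of each prime: 2² · 7² · 11² · 17² · 23 · 29² = 132575451932

132575451932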